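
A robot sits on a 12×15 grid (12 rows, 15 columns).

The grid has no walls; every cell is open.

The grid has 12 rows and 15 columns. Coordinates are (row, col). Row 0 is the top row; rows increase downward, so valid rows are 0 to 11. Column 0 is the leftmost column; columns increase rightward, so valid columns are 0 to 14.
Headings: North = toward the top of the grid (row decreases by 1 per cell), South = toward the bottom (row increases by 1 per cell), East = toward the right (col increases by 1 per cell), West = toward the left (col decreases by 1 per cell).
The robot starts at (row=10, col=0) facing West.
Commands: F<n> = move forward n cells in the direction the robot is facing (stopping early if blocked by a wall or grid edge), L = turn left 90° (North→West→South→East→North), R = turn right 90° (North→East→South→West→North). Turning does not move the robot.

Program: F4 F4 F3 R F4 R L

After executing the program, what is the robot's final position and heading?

Answer: Final position: (row=6, col=0), facing North

Derivation:
Start: (row=10, col=0), facing West
  F4: move forward 0/4 (blocked), now at (row=10, col=0)
  F4: move forward 0/4 (blocked), now at (row=10, col=0)
  F3: move forward 0/3 (blocked), now at (row=10, col=0)
  R: turn right, now facing North
  F4: move forward 4, now at (row=6, col=0)
  R: turn right, now facing East
  L: turn left, now facing North
Final: (row=6, col=0), facing North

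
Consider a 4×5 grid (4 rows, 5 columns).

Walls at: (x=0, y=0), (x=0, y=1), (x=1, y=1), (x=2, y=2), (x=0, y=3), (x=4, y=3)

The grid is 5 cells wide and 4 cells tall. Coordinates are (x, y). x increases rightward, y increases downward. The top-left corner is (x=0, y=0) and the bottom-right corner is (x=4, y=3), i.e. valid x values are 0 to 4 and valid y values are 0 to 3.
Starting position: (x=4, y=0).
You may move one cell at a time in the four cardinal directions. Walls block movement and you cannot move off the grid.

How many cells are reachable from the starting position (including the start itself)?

Answer: Reachable cells: 14

Derivation:
BFS flood-fill from (x=4, y=0):
  Distance 0: (x=4, y=0)
  Distance 1: (x=3, y=0), (x=4, y=1)
  Distance 2: (x=2, y=0), (x=3, y=1), (x=4, y=2)
  Distance 3: (x=1, y=0), (x=2, y=1), (x=3, y=2)
  Distance 4: (x=3, y=3)
  Distance 5: (x=2, y=3)
  Distance 6: (x=1, y=3)
  Distance 7: (x=1, y=2)
  Distance 8: (x=0, y=2)
Total reachable: 14 (grid has 14 open cells total)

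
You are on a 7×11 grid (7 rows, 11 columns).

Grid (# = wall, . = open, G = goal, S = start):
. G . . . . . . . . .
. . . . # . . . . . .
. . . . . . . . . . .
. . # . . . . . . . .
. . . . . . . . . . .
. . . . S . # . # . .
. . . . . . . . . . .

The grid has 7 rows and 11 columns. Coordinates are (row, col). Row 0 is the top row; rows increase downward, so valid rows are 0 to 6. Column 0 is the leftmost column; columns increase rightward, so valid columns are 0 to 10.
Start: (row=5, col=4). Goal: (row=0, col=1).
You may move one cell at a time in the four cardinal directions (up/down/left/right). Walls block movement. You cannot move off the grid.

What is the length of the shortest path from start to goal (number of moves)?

Answer: Shortest path length: 8

Derivation:
BFS from (row=5, col=4) until reaching (row=0, col=1):
  Distance 0: (row=5, col=4)
  Distance 1: (row=4, col=4), (row=5, col=3), (row=5, col=5), (row=6, col=4)
  Distance 2: (row=3, col=4), (row=4, col=3), (row=4, col=5), (row=5, col=2), (row=6, col=3), (row=6, col=5)
  Distance 3: (row=2, col=4), (row=3, col=3), (row=3, col=5), (row=4, col=2), (row=4, col=6), (row=5, col=1), (row=6, col=2), (row=6, col=6)
  Distance 4: (row=2, col=3), (row=2, col=5), (row=3, col=6), (row=4, col=1), (row=4, col=7), (row=5, col=0), (row=6, col=1), (row=6, col=7)
  Distance 5: (row=1, col=3), (row=1, col=5), (row=2, col=2), (row=2, col=6), (row=3, col=1), (row=3, col=7), (row=4, col=0), (row=4, col=8), (row=5, col=7), (row=6, col=0), (row=6, col=8)
  Distance 6: (row=0, col=3), (row=0, col=5), (row=1, col=2), (row=1, col=6), (row=2, col=1), (row=2, col=7), (row=3, col=0), (row=3, col=8), (row=4, col=9), (row=6, col=9)
  Distance 7: (row=0, col=2), (row=0, col=4), (row=0, col=6), (row=1, col=1), (row=1, col=7), (row=2, col=0), (row=2, col=8), (row=3, col=9), (row=4, col=10), (row=5, col=9), (row=6, col=10)
  Distance 8: (row=0, col=1), (row=0, col=7), (row=1, col=0), (row=1, col=8), (row=2, col=9), (row=3, col=10), (row=5, col=10)  <- goal reached here
One shortest path (8 moves): (row=5, col=4) -> (row=5, col=3) -> (row=5, col=2) -> (row=5, col=1) -> (row=4, col=1) -> (row=3, col=1) -> (row=2, col=1) -> (row=1, col=1) -> (row=0, col=1)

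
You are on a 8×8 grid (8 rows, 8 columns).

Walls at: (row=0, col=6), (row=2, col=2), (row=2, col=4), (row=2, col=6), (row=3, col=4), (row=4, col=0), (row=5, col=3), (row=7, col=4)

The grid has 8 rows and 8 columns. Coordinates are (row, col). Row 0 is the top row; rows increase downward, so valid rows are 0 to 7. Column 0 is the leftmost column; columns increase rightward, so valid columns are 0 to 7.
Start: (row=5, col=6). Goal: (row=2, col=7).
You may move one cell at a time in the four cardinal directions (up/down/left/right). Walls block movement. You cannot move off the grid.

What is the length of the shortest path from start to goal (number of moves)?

Answer: Shortest path length: 4

Derivation:
BFS from (row=5, col=6) until reaching (row=2, col=7):
  Distance 0: (row=5, col=6)
  Distance 1: (row=4, col=6), (row=5, col=5), (row=5, col=7), (row=6, col=6)
  Distance 2: (row=3, col=6), (row=4, col=5), (row=4, col=7), (row=5, col=4), (row=6, col=5), (row=6, col=7), (row=7, col=6)
  Distance 3: (row=3, col=5), (row=3, col=7), (row=4, col=4), (row=6, col=4), (row=7, col=5), (row=7, col=7)
  Distance 4: (row=2, col=5), (row=2, col=7), (row=4, col=3), (row=6, col=3)  <- goal reached here
One shortest path (4 moves): (row=5, col=6) -> (row=5, col=7) -> (row=4, col=7) -> (row=3, col=7) -> (row=2, col=7)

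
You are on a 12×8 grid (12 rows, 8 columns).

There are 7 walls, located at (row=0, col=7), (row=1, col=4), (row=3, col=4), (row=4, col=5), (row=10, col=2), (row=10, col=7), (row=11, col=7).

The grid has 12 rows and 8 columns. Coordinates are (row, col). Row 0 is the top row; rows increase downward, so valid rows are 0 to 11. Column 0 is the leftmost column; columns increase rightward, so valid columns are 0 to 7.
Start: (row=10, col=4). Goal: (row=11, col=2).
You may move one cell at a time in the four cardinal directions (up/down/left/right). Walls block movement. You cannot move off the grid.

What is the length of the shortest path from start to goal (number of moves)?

BFS from (row=10, col=4) until reaching (row=11, col=2):
  Distance 0: (row=10, col=4)
  Distance 1: (row=9, col=4), (row=10, col=3), (row=10, col=5), (row=11, col=4)
  Distance 2: (row=8, col=4), (row=9, col=3), (row=9, col=5), (row=10, col=6), (row=11, col=3), (row=11, col=5)
  Distance 3: (row=7, col=4), (row=8, col=3), (row=8, col=5), (row=9, col=2), (row=9, col=6), (row=11, col=2), (row=11, col=6)  <- goal reached here
One shortest path (3 moves): (row=10, col=4) -> (row=10, col=3) -> (row=11, col=3) -> (row=11, col=2)

Answer: Shortest path length: 3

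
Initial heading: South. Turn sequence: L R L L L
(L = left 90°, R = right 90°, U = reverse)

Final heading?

Start: South
  L (left (90° counter-clockwise)) -> East
  R (right (90° clockwise)) -> South
  L (left (90° counter-clockwise)) -> East
  L (left (90° counter-clockwise)) -> North
  L (left (90° counter-clockwise)) -> West
Final: West

Answer: Final heading: West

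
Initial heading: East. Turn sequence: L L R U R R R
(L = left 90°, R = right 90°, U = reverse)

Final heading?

Start: East
  L (left (90° counter-clockwise)) -> North
  L (left (90° counter-clockwise)) -> West
  R (right (90° clockwise)) -> North
  U (U-turn (180°)) -> South
  R (right (90° clockwise)) -> West
  R (right (90° clockwise)) -> North
  R (right (90° clockwise)) -> East
Final: East

Answer: Final heading: East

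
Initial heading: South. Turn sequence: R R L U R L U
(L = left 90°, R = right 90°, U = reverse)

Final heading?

Answer: Final heading: West

Derivation:
Start: South
  R (right (90° clockwise)) -> West
  R (right (90° clockwise)) -> North
  L (left (90° counter-clockwise)) -> West
  U (U-turn (180°)) -> East
  R (right (90° clockwise)) -> South
  L (left (90° counter-clockwise)) -> East
  U (U-turn (180°)) -> West
Final: West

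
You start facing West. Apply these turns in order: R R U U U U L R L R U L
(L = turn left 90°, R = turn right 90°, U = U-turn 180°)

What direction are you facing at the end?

Answer: Final heading: South

Derivation:
Start: West
  R (right (90° clockwise)) -> North
  R (right (90° clockwise)) -> East
  U (U-turn (180°)) -> West
  U (U-turn (180°)) -> East
  U (U-turn (180°)) -> West
  U (U-turn (180°)) -> East
  L (left (90° counter-clockwise)) -> North
  R (right (90° clockwise)) -> East
  L (left (90° counter-clockwise)) -> North
  R (right (90° clockwise)) -> East
  U (U-turn (180°)) -> West
  L (left (90° counter-clockwise)) -> South
Final: South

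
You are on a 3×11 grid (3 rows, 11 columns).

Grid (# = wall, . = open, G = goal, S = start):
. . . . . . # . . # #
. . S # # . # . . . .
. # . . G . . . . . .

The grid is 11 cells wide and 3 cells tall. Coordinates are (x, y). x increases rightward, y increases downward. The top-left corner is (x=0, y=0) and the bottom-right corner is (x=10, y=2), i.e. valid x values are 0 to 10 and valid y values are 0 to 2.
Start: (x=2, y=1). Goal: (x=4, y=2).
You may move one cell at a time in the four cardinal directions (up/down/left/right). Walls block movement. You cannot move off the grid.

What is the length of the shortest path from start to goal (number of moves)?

BFS from (x=2, y=1) until reaching (x=4, y=2):
  Distance 0: (x=2, y=1)
  Distance 1: (x=2, y=0), (x=1, y=1), (x=2, y=2)
  Distance 2: (x=1, y=0), (x=3, y=0), (x=0, y=1), (x=3, y=2)
  Distance 3: (x=0, y=0), (x=4, y=0), (x=0, y=2), (x=4, y=2)  <- goal reached here
One shortest path (3 moves): (x=2, y=1) -> (x=2, y=2) -> (x=3, y=2) -> (x=4, y=2)

Answer: Shortest path length: 3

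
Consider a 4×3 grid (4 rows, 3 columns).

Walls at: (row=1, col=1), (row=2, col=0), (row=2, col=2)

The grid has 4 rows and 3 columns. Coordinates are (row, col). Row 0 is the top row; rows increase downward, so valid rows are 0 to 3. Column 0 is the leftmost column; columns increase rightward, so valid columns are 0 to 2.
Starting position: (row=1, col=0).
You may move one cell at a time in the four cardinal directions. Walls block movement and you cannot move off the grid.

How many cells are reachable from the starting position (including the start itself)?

Answer: Reachable cells: 5

Derivation:
BFS flood-fill from (row=1, col=0):
  Distance 0: (row=1, col=0)
  Distance 1: (row=0, col=0)
  Distance 2: (row=0, col=1)
  Distance 3: (row=0, col=2)
  Distance 4: (row=1, col=2)
Total reachable: 5 (grid has 9 open cells total)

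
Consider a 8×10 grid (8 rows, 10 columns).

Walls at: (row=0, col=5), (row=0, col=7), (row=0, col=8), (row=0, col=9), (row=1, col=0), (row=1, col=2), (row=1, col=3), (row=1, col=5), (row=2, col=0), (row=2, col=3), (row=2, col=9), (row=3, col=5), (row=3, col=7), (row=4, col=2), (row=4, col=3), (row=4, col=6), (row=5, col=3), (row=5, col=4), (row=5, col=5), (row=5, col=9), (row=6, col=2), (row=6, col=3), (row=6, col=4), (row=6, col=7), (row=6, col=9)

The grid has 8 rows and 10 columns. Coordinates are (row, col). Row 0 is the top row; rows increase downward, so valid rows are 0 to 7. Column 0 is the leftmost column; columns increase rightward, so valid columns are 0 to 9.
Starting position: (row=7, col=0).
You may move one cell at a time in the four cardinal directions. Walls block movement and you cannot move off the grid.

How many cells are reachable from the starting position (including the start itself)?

BFS flood-fill from (row=7, col=0):
  Distance 0: (row=7, col=0)
  Distance 1: (row=6, col=0), (row=7, col=1)
  Distance 2: (row=5, col=0), (row=6, col=1), (row=7, col=2)
  Distance 3: (row=4, col=0), (row=5, col=1), (row=7, col=3)
  Distance 4: (row=3, col=0), (row=4, col=1), (row=5, col=2), (row=7, col=4)
  Distance 5: (row=3, col=1), (row=7, col=5)
  Distance 6: (row=2, col=1), (row=3, col=2), (row=6, col=5), (row=7, col=6)
  Distance 7: (row=1, col=1), (row=2, col=2), (row=3, col=3), (row=6, col=6), (row=7, col=7)
  Distance 8: (row=0, col=1), (row=3, col=4), (row=5, col=6), (row=7, col=8)
  Distance 9: (row=0, col=0), (row=0, col=2), (row=2, col=4), (row=4, col=4), (row=5, col=7), (row=6, col=8), (row=7, col=9)
  Distance 10: (row=0, col=3), (row=1, col=4), (row=2, col=5), (row=4, col=5), (row=4, col=7), (row=5, col=8)
  Distance 11: (row=0, col=4), (row=2, col=6), (row=4, col=8)
  Distance 12: (row=1, col=6), (row=2, col=7), (row=3, col=6), (row=3, col=8), (row=4, col=9)
  Distance 13: (row=0, col=6), (row=1, col=7), (row=2, col=8), (row=3, col=9)
  Distance 14: (row=1, col=8)
  Distance 15: (row=1, col=9)
Total reachable: 55 (grid has 55 open cells total)

Answer: Reachable cells: 55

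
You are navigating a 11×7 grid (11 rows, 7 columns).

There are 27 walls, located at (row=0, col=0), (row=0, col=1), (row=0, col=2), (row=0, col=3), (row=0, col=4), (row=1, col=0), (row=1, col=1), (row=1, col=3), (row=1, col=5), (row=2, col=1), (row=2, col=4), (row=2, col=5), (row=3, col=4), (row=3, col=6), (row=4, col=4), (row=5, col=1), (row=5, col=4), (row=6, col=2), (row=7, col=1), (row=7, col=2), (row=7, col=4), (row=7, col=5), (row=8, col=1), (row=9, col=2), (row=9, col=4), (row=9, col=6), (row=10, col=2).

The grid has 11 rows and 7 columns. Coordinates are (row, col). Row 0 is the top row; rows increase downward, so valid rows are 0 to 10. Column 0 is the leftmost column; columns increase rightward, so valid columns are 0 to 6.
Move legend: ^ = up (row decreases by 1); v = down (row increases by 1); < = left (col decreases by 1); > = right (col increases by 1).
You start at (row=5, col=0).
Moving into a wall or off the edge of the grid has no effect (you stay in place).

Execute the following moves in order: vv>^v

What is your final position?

Start: (row=5, col=0)
  v (down): (row=5, col=0) -> (row=6, col=0)
  v (down): (row=6, col=0) -> (row=7, col=0)
  > (right): blocked, stay at (row=7, col=0)
  ^ (up): (row=7, col=0) -> (row=6, col=0)
  v (down): (row=6, col=0) -> (row=7, col=0)
Final: (row=7, col=0)

Answer: Final position: (row=7, col=0)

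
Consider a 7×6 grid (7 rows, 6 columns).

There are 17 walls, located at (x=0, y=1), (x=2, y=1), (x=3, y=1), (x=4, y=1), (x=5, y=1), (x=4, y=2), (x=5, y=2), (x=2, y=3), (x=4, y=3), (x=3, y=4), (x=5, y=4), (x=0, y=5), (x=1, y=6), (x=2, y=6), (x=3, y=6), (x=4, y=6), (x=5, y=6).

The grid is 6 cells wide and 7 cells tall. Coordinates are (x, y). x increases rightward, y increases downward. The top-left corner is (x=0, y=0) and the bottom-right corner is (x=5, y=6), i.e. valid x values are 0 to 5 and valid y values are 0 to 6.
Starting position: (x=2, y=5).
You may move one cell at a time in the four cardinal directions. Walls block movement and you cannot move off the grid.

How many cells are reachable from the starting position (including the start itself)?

Answer: Reachable cells: 23

Derivation:
BFS flood-fill from (x=2, y=5):
  Distance 0: (x=2, y=5)
  Distance 1: (x=2, y=4), (x=1, y=5), (x=3, y=5)
  Distance 2: (x=1, y=4), (x=4, y=5)
  Distance 3: (x=1, y=3), (x=0, y=4), (x=4, y=4), (x=5, y=5)
  Distance 4: (x=1, y=2), (x=0, y=3)
  Distance 5: (x=1, y=1), (x=0, y=2), (x=2, y=2)
  Distance 6: (x=1, y=0), (x=3, y=2)
  Distance 7: (x=0, y=0), (x=2, y=0), (x=3, y=3)
  Distance 8: (x=3, y=0)
  Distance 9: (x=4, y=0)
  Distance 10: (x=5, y=0)
Total reachable: 23 (grid has 25 open cells total)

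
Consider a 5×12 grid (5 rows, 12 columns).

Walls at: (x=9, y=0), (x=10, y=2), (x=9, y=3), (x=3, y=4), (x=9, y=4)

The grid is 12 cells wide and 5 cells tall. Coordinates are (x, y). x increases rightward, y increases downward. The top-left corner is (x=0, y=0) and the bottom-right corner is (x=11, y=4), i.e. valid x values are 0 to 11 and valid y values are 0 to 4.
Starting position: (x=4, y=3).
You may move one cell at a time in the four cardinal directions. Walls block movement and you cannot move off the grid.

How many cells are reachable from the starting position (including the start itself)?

BFS flood-fill from (x=4, y=3):
  Distance 0: (x=4, y=3)
  Distance 1: (x=4, y=2), (x=3, y=3), (x=5, y=3), (x=4, y=4)
  Distance 2: (x=4, y=1), (x=3, y=2), (x=5, y=2), (x=2, y=3), (x=6, y=3), (x=5, y=4)
  Distance 3: (x=4, y=0), (x=3, y=1), (x=5, y=1), (x=2, y=2), (x=6, y=2), (x=1, y=3), (x=7, y=3), (x=2, y=4), (x=6, y=4)
  Distance 4: (x=3, y=0), (x=5, y=0), (x=2, y=1), (x=6, y=1), (x=1, y=2), (x=7, y=2), (x=0, y=3), (x=8, y=3), (x=1, y=4), (x=7, y=4)
  Distance 5: (x=2, y=0), (x=6, y=0), (x=1, y=1), (x=7, y=1), (x=0, y=2), (x=8, y=2), (x=0, y=4), (x=8, y=4)
  Distance 6: (x=1, y=0), (x=7, y=0), (x=0, y=1), (x=8, y=1), (x=9, y=2)
  Distance 7: (x=0, y=0), (x=8, y=0), (x=9, y=1)
  Distance 8: (x=10, y=1)
  Distance 9: (x=10, y=0), (x=11, y=1)
  Distance 10: (x=11, y=0), (x=11, y=2)
  Distance 11: (x=11, y=3)
  Distance 12: (x=10, y=3), (x=11, y=4)
  Distance 13: (x=10, y=4)
Total reachable: 55 (grid has 55 open cells total)

Answer: Reachable cells: 55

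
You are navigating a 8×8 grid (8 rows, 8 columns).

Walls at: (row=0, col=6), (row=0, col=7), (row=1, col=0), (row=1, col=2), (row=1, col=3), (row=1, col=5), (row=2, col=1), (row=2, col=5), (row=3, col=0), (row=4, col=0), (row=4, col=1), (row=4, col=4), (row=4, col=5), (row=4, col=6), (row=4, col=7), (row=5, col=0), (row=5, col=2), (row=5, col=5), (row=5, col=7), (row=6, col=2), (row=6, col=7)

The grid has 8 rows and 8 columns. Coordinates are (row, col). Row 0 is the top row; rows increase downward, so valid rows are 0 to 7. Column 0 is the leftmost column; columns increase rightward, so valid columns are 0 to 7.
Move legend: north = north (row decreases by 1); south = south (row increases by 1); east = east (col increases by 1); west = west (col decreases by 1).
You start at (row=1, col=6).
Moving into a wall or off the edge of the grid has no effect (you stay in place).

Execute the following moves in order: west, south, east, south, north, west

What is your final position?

Answer: Final position: (row=2, col=6)

Derivation:
Start: (row=1, col=6)
  west (west): blocked, stay at (row=1, col=6)
  south (south): (row=1, col=6) -> (row=2, col=6)
  east (east): (row=2, col=6) -> (row=2, col=7)
  south (south): (row=2, col=7) -> (row=3, col=7)
  north (north): (row=3, col=7) -> (row=2, col=7)
  west (west): (row=2, col=7) -> (row=2, col=6)
Final: (row=2, col=6)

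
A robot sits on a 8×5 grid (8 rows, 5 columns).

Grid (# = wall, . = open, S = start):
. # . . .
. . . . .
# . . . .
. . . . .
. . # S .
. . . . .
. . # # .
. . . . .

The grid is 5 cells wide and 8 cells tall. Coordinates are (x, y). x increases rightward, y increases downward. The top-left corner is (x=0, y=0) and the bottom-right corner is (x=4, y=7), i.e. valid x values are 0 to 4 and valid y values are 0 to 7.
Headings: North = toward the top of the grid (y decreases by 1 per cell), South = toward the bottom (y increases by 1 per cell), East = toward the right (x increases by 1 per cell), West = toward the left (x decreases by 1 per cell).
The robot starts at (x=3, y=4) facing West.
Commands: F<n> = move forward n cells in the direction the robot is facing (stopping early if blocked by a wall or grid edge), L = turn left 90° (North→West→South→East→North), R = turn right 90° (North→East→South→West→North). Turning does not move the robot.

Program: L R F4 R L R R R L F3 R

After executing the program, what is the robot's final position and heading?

Answer: Final position: (x=4, y=4), facing South

Derivation:
Start: (x=3, y=4), facing West
  L: turn left, now facing South
  R: turn right, now facing West
  F4: move forward 0/4 (blocked), now at (x=3, y=4)
  R: turn right, now facing North
  L: turn left, now facing West
  R: turn right, now facing North
  R: turn right, now facing East
  R: turn right, now facing South
  L: turn left, now facing East
  F3: move forward 1/3 (blocked), now at (x=4, y=4)
  R: turn right, now facing South
Final: (x=4, y=4), facing South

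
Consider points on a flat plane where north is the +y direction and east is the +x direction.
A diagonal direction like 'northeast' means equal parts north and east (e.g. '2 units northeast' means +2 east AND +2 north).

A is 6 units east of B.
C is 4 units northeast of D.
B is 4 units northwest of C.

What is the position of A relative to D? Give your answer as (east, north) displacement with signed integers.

Place D at the origin (east=0, north=0).
  C is 4 units northeast of D: delta (east=+4, north=+4); C at (east=4, north=4).
  B is 4 units northwest of C: delta (east=-4, north=+4); B at (east=0, north=8).
  A is 6 units east of B: delta (east=+6, north=+0); A at (east=6, north=8).
Therefore A relative to D: (east=6, north=8).

Answer: A is at (east=6, north=8) relative to D.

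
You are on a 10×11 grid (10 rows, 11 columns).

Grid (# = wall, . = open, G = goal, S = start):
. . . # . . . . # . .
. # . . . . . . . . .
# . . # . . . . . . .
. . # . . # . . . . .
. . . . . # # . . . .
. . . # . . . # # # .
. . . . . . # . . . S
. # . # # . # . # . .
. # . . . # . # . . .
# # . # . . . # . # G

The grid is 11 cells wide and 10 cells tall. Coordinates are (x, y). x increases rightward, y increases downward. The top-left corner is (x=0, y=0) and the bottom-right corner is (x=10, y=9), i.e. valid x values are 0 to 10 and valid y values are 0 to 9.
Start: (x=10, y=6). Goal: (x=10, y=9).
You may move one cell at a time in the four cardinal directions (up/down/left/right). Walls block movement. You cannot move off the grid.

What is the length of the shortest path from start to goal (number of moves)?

Answer: Shortest path length: 3

Derivation:
BFS from (x=10, y=6) until reaching (x=10, y=9):
  Distance 0: (x=10, y=6)
  Distance 1: (x=10, y=5), (x=9, y=6), (x=10, y=7)
  Distance 2: (x=10, y=4), (x=8, y=6), (x=9, y=7), (x=10, y=8)
  Distance 3: (x=10, y=3), (x=9, y=4), (x=7, y=6), (x=9, y=8), (x=10, y=9)  <- goal reached here
One shortest path (3 moves): (x=10, y=6) -> (x=10, y=7) -> (x=10, y=8) -> (x=10, y=9)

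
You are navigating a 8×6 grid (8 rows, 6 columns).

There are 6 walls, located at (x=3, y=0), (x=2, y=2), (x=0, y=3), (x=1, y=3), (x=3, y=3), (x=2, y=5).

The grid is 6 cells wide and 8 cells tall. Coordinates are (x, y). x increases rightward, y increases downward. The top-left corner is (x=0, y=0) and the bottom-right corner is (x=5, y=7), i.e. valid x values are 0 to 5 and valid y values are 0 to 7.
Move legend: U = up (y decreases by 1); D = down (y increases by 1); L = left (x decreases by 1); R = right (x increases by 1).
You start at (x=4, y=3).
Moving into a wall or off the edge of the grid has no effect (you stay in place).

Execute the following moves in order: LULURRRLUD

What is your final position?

Answer: Final position: (x=4, y=1)

Derivation:
Start: (x=4, y=3)
  L (left): blocked, stay at (x=4, y=3)
  U (up): (x=4, y=3) -> (x=4, y=2)
  L (left): (x=4, y=2) -> (x=3, y=2)
  U (up): (x=3, y=2) -> (x=3, y=1)
  R (right): (x=3, y=1) -> (x=4, y=1)
  R (right): (x=4, y=1) -> (x=5, y=1)
  R (right): blocked, stay at (x=5, y=1)
  L (left): (x=5, y=1) -> (x=4, y=1)
  U (up): (x=4, y=1) -> (x=4, y=0)
  D (down): (x=4, y=0) -> (x=4, y=1)
Final: (x=4, y=1)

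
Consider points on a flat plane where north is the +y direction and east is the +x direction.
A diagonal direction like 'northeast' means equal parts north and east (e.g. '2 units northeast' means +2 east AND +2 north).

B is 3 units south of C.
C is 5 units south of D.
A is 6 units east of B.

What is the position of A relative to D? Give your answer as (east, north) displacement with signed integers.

Place D at the origin (east=0, north=0).
  C is 5 units south of D: delta (east=+0, north=-5); C at (east=0, north=-5).
  B is 3 units south of C: delta (east=+0, north=-3); B at (east=0, north=-8).
  A is 6 units east of B: delta (east=+6, north=+0); A at (east=6, north=-8).
Therefore A relative to D: (east=6, north=-8).

Answer: A is at (east=6, north=-8) relative to D.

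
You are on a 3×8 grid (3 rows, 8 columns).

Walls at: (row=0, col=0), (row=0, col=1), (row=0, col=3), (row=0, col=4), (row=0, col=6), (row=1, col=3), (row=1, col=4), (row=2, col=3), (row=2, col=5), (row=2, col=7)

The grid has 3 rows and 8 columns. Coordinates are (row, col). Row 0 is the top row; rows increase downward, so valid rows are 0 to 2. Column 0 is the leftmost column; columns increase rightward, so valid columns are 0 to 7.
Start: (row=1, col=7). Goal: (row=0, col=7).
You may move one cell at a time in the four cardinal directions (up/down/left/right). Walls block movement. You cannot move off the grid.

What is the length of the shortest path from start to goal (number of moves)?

Answer: Shortest path length: 1

Derivation:
BFS from (row=1, col=7) until reaching (row=0, col=7):
  Distance 0: (row=1, col=7)
  Distance 1: (row=0, col=7), (row=1, col=6)  <- goal reached here
One shortest path (1 moves): (row=1, col=7) -> (row=0, col=7)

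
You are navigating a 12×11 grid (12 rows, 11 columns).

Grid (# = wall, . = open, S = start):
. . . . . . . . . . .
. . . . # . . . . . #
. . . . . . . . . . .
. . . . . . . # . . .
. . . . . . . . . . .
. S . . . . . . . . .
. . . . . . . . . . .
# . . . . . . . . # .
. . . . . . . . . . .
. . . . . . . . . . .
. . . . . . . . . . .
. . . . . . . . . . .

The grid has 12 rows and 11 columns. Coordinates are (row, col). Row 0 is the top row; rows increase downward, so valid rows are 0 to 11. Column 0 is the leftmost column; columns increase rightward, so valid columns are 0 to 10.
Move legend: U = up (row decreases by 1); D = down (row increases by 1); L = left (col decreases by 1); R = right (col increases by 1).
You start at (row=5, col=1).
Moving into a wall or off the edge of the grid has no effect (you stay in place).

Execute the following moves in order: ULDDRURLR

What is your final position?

Start: (row=5, col=1)
  U (up): (row=5, col=1) -> (row=4, col=1)
  L (left): (row=4, col=1) -> (row=4, col=0)
  D (down): (row=4, col=0) -> (row=5, col=0)
  D (down): (row=5, col=0) -> (row=6, col=0)
  R (right): (row=6, col=0) -> (row=6, col=1)
  U (up): (row=6, col=1) -> (row=5, col=1)
  R (right): (row=5, col=1) -> (row=5, col=2)
  L (left): (row=5, col=2) -> (row=5, col=1)
  R (right): (row=5, col=1) -> (row=5, col=2)
Final: (row=5, col=2)

Answer: Final position: (row=5, col=2)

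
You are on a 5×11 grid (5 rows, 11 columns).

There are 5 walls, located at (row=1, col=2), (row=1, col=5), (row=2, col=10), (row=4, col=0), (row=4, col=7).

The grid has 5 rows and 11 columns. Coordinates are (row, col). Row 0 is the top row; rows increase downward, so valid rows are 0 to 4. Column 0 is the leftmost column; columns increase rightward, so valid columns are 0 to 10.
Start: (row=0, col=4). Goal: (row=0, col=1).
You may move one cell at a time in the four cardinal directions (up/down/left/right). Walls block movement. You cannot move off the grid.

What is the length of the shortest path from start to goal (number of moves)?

Answer: Shortest path length: 3

Derivation:
BFS from (row=0, col=4) until reaching (row=0, col=1):
  Distance 0: (row=0, col=4)
  Distance 1: (row=0, col=3), (row=0, col=5), (row=1, col=4)
  Distance 2: (row=0, col=2), (row=0, col=6), (row=1, col=3), (row=2, col=4)
  Distance 3: (row=0, col=1), (row=0, col=7), (row=1, col=6), (row=2, col=3), (row=2, col=5), (row=3, col=4)  <- goal reached here
One shortest path (3 moves): (row=0, col=4) -> (row=0, col=3) -> (row=0, col=2) -> (row=0, col=1)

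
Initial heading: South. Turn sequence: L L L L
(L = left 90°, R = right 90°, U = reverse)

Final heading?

Answer: Final heading: South

Derivation:
Start: South
  L (left (90° counter-clockwise)) -> East
  L (left (90° counter-clockwise)) -> North
  L (left (90° counter-clockwise)) -> West
  L (left (90° counter-clockwise)) -> South
Final: South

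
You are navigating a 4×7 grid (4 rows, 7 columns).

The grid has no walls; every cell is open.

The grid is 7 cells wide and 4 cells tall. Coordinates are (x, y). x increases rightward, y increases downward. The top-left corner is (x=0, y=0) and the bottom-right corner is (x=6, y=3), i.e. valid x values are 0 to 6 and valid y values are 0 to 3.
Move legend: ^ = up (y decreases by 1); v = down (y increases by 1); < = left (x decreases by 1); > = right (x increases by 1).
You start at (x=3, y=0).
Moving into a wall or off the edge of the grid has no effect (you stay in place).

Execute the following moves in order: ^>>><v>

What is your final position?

Answer: Final position: (x=6, y=1)

Derivation:
Start: (x=3, y=0)
  ^ (up): blocked, stay at (x=3, y=0)
  > (right): (x=3, y=0) -> (x=4, y=0)
  > (right): (x=4, y=0) -> (x=5, y=0)
  > (right): (x=5, y=0) -> (x=6, y=0)
  < (left): (x=6, y=0) -> (x=5, y=0)
  v (down): (x=5, y=0) -> (x=5, y=1)
  > (right): (x=5, y=1) -> (x=6, y=1)
Final: (x=6, y=1)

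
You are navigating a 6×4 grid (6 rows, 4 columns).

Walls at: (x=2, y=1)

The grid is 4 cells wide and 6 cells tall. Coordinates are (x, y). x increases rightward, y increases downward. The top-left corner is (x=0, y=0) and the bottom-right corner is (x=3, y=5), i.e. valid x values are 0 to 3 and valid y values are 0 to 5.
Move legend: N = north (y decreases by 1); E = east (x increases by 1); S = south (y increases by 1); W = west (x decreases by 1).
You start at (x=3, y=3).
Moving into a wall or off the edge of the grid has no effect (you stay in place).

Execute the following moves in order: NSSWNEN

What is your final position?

Start: (x=3, y=3)
  N (north): (x=3, y=3) -> (x=3, y=2)
  S (south): (x=3, y=2) -> (x=3, y=3)
  S (south): (x=3, y=3) -> (x=3, y=4)
  W (west): (x=3, y=4) -> (x=2, y=4)
  N (north): (x=2, y=4) -> (x=2, y=3)
  E (east): (x=2, y=3) -> (x=3, y=3)
  N (north): (x=3, y=3) -> (x=3, y=2)
Final: (x=3, y=2)

Answer: Final position: (x=3, y=2)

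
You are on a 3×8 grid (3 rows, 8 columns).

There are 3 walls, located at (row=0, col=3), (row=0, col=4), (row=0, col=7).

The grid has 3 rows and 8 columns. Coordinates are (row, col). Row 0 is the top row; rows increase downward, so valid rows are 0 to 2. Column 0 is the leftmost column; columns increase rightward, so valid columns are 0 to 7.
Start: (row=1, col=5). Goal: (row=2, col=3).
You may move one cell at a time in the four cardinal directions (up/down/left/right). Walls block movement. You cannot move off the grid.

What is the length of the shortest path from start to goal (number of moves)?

BFS from (row=1, col=5) until reaching (row=2, col=3):
  Distance 0: (row=1, col=5)
  Distance 1: (row=0, col=5), (row=1, col=4), (row=1, col=6), (row=2, col=5)
  Distance 2: (row=0, col=6), (row=1, col=3), (row=1, col=7), (row=2, col=4), (row=2, col=6)
  Distance 3: (row=1, col=2), (row=2, col=3), (row=2, col=7)  <- goal reached here
One shortest path (3 moves): (row=1, col=5) -> (row=1, col=4) -> (row=1, col=3) -> (row=2, col=3)

Answer: Shortest path length: 3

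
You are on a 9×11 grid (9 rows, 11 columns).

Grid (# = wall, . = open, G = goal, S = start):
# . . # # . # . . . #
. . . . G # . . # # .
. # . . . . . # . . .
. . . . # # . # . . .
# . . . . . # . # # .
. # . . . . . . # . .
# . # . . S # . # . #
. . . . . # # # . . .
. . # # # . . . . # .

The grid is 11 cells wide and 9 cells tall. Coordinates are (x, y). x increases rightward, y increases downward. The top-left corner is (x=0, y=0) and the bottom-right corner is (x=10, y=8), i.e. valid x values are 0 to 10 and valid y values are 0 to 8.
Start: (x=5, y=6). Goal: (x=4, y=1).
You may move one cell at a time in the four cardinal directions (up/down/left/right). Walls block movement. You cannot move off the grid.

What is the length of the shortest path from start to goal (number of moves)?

Answer: Shortest path length: 8

Derivation:
BFS from (x=5, y=6) until reaching (x=4, y=1):
  Distance 0: (x=5, y=6)
  Distance 1: (x=5, y=5), (x=4, y=6)
  Distance 2: (x=5, y=4), (x=4, y=5), (x=6, y=5), (x=3, y=6), (x=4, y=7)
  Distance 3: (x=4, y=4), (x=3, y=5), (x=7, y=5), (x=3, y=7)
  Distance 4: (x=3, y=4), (x=7, y=4), (x=2, y=5), (x=7, y=6), (x=2, y=7)
  Distance 5: (x=3, y=3), (x=2, y=4), (x=1, y=7)
  Distance 6: (x=3, y=2), (x=2, y=3), (x=1, y=4), (x=1, y=6), (x=0, y=7), (x=1, y=8)
  Distance 7: (x=3, y=1), (x=2, y=2), (x=4, y=2), (x=1, y=3), (x=0, y=8)
  Distance 8: (x=2, y=1), (x=4, y=1), (x=5, y=2), (x=0, y=3)  <- goal reached here
One shortest path (8 moves): (x=5, y=6) -> (x=4, y=6) -> (x=3, y=6) -> (x=3, y=5) -> (x=3, y=4) -> (x=3, y=3) -> (x=3, y=2) -> (x=4, y=2) -> (x=4, y=1)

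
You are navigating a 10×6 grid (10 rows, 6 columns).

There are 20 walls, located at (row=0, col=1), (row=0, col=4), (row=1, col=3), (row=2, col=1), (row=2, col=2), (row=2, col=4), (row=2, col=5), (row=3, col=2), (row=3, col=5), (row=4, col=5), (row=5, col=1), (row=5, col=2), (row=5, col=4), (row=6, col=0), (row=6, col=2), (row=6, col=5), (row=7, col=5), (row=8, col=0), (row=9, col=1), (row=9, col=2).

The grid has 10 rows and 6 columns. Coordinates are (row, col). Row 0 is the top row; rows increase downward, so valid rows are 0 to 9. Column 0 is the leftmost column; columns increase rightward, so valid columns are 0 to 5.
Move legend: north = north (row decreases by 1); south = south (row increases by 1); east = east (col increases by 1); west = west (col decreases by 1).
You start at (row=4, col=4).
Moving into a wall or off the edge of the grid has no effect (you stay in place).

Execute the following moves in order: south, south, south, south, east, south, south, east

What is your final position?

Answer: Final position: (row=4, col=4)

Derivation:
Start: (row=4, col=4)
  [×4]south (south): blocked, stay at (row=4, col=4)
  east (east): blocked, stay at (row=4, col=4)
  south (south): blocked, stay at (row=4, col=4)
  south (south): blocked, stay at (row=4, col=4)
  east (east): blocked, stay at (row=4, col=4)
Final: (row=4, col=4)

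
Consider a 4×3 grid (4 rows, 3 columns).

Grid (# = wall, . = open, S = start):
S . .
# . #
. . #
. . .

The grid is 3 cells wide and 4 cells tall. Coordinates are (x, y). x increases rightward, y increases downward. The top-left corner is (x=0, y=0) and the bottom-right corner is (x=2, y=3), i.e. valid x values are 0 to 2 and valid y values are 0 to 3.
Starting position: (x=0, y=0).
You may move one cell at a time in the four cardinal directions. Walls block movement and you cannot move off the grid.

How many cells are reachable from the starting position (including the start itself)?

BFS flood-fill from (x=0, y=0):
  Distance 0: (x=0, y=0)
  Distance 1: (x=1, y=0)
  Distance 2: (x=2, y=0), (x=1, y=1)
  Distance 3: (x=1, y=2)
  Distance 4: (x=0, y=2), (x=1, y=3)
  Distance 5: (x=0, y=3), (x=2, y=3)
Total reachable: 9 (grid has 9 open cells total)

Answer: Reachable cells: 9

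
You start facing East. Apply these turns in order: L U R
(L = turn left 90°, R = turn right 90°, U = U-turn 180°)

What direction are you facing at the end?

Start: East
  L (left (90° counter-clockwise)) -> North
  U (U-turn (180°)) -> South
  R (right (90° clockwise)) -> West
Final: West

Answer: Final heading: West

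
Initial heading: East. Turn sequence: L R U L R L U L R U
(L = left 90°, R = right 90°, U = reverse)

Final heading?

Answer: Final heading: South

Derivation:
Start: East
  L (left (90° counter-clockwise)) -> North
  R (right (90° clockwise)) -> East
  U (U-turn (180°)) -> West
  L (left (90° counter-clockwise)) -> South
  R (right (90° clockwise)) -> West
  L (left (90° counter-clockwise)) -> South
  U (U-turn (180°)) -> North
  L (left (90° counter-clockwise)) -> West
  R (right (90° clockwise)) -> North
  U (U-turn (180°)) -> South
Final: South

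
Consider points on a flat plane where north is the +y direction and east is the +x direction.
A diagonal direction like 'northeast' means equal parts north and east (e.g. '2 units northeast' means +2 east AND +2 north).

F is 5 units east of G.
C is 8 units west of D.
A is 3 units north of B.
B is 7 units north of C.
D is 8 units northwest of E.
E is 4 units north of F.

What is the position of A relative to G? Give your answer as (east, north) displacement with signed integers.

Answer: A is at (east=-11, north=22) relative to G.

Derivation:
Place G at the origin (east=0, north=0).
  F is 5 units east of G: delta (east=+5, north=+0); F at (east=5, north=0).
  E is 4 units north of F: delta (east=+0, north=+4); E at (east=5, north=4).
  D is 8 units northwest of E: delta (east=-8, north=+8); D at (east=-3, north=12).
  C is 8 units west of D: delta (east=-8, north=+0); C at (east=-11, north=12).
  B is 7 units north of C: delta (east=+0, north=+7); B at (east=-11, north=19).
  A is 3 units north of B: delta (east=+0, north=+3); A at (east=-11, north=22).
Therefore A relative to G: (east=-11, north=22).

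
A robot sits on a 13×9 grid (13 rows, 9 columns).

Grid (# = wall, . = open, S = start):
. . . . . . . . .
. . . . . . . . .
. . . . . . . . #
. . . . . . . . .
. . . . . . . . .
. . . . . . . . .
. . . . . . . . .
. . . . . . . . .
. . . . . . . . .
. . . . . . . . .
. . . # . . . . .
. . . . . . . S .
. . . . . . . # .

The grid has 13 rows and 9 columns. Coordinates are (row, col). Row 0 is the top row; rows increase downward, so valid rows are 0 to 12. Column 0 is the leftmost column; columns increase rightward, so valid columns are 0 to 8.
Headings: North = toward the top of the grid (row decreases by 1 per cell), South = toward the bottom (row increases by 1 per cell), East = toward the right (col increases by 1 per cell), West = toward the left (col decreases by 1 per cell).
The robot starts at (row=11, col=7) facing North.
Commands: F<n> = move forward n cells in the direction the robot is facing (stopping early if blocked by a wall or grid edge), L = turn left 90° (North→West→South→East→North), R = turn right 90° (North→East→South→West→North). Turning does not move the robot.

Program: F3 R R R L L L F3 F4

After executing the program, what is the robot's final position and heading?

Answer: Final position: (row=1, col=7), facing North

Derivation:
Start: (row=11, col=7), facing North
  F3: move forward 3, now at (row=8, col=7)
  R: turn right, now facing East
  R: turn right, now facing South
  R: turn right, now facing West
  L: turn left, now facing South
  L: turn left, now facing East
  L: turn left, now facing North
  F3: move forward 3, now at (row=5, col=7)
  F4: move forward 4, now at (row=1, col=7)
Final: (row=1, col=7), facing North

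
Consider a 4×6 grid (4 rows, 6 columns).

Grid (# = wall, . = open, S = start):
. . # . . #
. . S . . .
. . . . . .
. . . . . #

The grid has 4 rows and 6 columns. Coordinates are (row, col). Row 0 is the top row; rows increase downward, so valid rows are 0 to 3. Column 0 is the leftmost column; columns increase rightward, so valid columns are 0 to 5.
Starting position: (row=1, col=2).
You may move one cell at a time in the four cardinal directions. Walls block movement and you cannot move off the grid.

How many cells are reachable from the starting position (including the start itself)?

BFS flood-fill from (row=1, col=2):
  Distance 0: (row=1, col=2)
  Distance 1: (row=1, col=1), (row=1, col=3), (row=2, col=2)
  Distance 2: (row=0, col=1), (row=0, col=3), (row=1, col=0), (row=1, col=4), (row=2, col=1), (row=2, col=3), (row=3, col=2)
  Distance 3: (row=0, col=0), (row=0, col=4), (row=1, col=5), (row=2, col=0), (row=2, col=4), (row=3, col=1), (row=3, col=3)
  Distance 4: (row=2, col=5), (row=3, col=0), (row=3, col=4)
Total reachable: 21 (grid has 21 open cells total)

Answer: Reachable cells: 21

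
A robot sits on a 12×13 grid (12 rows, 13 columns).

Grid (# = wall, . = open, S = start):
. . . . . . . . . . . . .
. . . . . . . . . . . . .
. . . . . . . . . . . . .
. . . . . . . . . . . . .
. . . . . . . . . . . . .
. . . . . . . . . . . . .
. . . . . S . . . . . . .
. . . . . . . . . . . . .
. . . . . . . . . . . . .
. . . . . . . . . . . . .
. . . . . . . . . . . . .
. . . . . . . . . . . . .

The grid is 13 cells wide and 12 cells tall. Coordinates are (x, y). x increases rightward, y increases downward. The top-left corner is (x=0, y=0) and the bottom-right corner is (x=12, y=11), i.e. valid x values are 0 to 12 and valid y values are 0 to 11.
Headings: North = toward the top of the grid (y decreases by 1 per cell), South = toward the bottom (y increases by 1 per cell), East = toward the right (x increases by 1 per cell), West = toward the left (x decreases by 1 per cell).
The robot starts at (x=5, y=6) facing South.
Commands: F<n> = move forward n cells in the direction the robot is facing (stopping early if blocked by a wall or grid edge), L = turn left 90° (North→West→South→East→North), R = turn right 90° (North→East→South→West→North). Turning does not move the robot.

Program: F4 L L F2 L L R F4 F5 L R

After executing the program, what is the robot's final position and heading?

Start: (x=5, y=6), facing South
  F4: move forward 4, now at (x=5, y=10)
  L: turn left, now facing East
  L: turn left, now facing North
  F2: move forward 2, now at (x=5, y=8)
  L: turn left, now facing West
  L: turn left, now facing South
  R: turn right, now facing West
  F4: move forward 4, now at (x=1, y=8)
  F5: move forward 1/5 (blocked), now at (x=0, y=8)
  L: turn left, now facing South
  R: turn right, now facing West
Final: (x=0, y=8), facing West

Answer: Final position: (x=0, y=8), facing West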